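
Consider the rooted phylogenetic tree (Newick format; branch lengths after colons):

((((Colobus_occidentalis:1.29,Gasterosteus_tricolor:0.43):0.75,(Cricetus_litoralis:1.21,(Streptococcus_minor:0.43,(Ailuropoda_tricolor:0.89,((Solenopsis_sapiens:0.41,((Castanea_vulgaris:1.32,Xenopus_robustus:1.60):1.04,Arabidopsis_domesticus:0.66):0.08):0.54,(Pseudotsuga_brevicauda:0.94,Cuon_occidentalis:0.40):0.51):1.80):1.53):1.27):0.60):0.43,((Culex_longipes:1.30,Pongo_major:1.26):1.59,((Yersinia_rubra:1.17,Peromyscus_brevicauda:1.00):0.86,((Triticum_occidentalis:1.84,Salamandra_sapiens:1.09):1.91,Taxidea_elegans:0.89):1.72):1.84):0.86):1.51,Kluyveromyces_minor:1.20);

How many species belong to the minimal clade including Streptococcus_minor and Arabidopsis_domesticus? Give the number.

The MRCA of Streptococcus_minor and Arabidopsis_domesticus is the node subtending (Streptococcus_minor,(Ailuropoda_tricolor,((Solenopsis_sapiens,((Castanea_vulgaris,Xenopus_robustus),Arabidopsis_domesticus)),(Pseudotsuga_brevicauda,Cuon_occidentalis)))).
That clade contains 8 terminal taxa: Ailuropoda_tricolor, Arabidopsis_domesticus, Castanea_vulgaris, Cuon_occidentalis, Pseudotsuga_brevicauda, Solenopsis_sapiens, Streptococcus_minor, Xenopus_robustus.

8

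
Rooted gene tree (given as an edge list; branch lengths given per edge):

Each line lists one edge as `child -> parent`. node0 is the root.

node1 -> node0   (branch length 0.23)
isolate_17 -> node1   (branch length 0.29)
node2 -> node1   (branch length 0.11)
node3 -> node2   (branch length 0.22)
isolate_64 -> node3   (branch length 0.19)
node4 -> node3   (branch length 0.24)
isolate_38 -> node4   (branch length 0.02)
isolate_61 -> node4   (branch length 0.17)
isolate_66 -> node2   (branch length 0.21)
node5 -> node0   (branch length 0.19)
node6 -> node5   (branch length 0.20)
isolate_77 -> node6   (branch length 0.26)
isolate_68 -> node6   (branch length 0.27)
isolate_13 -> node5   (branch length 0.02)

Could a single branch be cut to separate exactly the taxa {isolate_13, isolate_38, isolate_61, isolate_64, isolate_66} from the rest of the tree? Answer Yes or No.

The MRCA of the listed taxa is the root, so the smallest clade containing them is the whole tree.
That clade also contains isolate_17, isolate_68, isolate_77, which are not in the proposed group, so the group is not monophyletic.

No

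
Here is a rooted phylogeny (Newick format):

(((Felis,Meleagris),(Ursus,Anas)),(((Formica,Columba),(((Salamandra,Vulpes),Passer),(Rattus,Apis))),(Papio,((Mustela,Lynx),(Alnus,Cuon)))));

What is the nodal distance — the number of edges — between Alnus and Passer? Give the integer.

The MRCA of Alnus and Passer is the node subtending (((Formica,Columba),(((Salamandra,Vulpes),Passer),(Rattus,Apis))),(Papio,((Mustela,Lynx),(Alnus,Cuon)))).
From Alnus up to that node: 4 branches. From Passer up to the same node: 4 branches. Total: 4 + 4 = 8.

8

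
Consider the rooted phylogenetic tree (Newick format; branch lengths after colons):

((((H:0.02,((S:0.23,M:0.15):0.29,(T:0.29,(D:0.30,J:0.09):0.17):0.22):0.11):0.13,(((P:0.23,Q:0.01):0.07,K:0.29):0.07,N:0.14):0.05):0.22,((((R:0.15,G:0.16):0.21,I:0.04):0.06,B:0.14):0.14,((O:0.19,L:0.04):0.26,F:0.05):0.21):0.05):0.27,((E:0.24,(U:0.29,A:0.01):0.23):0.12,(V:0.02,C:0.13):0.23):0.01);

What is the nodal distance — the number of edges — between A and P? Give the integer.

10

The MRCA of A and P is the root of the tree.
From A up to that node: 4 branches. From P up to the same node: 6 branches. Total: 4 + 6 = 10.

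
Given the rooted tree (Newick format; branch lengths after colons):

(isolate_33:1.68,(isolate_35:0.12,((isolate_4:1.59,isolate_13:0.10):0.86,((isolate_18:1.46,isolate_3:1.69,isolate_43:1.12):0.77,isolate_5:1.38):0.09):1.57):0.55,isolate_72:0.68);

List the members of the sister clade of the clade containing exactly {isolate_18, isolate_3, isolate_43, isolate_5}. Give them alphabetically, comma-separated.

isolate_13, isolate_4

The clade containing exactly {isolate_18, isolate_3, isolate_43, isolate_5} attaches to the tree at the node subtending ((isolate_4,isolate_13),((isolate_18,isolate_3,isolate_43),isolate_5)).
The other lineage descending from that same node — the sister group — is (isolate_4,isolate_13); its 2 tips in alphabetical order are the answer.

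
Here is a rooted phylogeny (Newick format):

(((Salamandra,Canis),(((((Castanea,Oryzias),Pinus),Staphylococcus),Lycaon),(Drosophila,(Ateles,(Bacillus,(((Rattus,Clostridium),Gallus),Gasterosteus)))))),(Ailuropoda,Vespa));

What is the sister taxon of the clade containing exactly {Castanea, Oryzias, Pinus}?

The clade containing exactly {Castanea, Oryzias, Pinus} attaches to the tree at the node subtending (((Castanea,Oryzias),Pinus),Staphylococcus).
The other lineage descending from that same node — the sister group — is the single tip Staphylococcus.

Staphylococcus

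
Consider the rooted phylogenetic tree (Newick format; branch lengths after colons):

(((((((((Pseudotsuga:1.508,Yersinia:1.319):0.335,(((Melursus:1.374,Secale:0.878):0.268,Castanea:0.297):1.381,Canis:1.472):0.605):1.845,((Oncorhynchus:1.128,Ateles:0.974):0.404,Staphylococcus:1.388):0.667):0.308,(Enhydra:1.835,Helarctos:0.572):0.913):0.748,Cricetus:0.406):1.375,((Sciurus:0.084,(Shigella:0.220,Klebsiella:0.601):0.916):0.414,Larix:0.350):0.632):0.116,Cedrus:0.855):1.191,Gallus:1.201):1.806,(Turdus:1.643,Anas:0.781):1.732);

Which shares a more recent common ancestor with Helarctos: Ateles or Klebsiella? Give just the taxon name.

The MRCA of Helarctos and Ateles subtends ((((Pseudotsuga,Yersinia),(((Melursus,Secale),Castanea),Canis)),((Oncorhynchus,Ateles),Staphylococcus)),(Enhydra,Helarctos)) (11 taxa).
The MRCA of Helarctos and Klebsiella subtends ((((((Pseudotsuga,Yersinia),(((Melursus,Secale),Castanea),Canis)),((Oncorhynchus,Ateles),Staphylococcus)),(Enhydra,Helarctos)),Cricetus),((Sciurus,(Shigella,Klebsiella)),Larix)) (16 taxa).
The first is nested inside the second, so Helarctos shares a more recent common ancestor with Ateles.

Ateles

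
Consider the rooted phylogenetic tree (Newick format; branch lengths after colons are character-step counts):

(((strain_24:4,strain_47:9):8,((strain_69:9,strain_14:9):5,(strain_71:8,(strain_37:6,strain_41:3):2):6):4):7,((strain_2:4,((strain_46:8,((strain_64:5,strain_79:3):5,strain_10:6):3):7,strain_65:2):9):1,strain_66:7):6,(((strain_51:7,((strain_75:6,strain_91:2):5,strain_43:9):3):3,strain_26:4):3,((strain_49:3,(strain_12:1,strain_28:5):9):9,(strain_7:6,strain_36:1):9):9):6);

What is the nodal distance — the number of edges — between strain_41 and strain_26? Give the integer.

8

The MRCA of strain_41 and strain_26 is the root of the tree.
From strain_41 up to that node: 5 branches. From strain_26 up to the same node: 3 branches. Total: 5 + 3 = 8.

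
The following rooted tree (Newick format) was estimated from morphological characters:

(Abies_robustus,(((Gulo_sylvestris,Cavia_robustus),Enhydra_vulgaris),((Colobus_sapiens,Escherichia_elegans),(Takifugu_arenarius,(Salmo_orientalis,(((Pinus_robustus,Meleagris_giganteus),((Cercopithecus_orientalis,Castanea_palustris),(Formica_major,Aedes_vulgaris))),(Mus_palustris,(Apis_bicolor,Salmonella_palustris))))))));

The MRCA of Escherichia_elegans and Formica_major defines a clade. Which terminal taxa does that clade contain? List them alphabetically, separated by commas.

Tracing Escherichia_elegans: it sits inside (Colobus_sapiens,Escherichia_elegans).
Tracing Formica_major: it sits inside (Formica_major,Aedes_vulgaris).
The smallest clade enclosing both is ((Colobus_sapiens,Escherichia_elegans),(Takifugu_arenarius,(Salmo_orientalis,(((Pinus_robustus,Meleagris_giganteus),((Cercopithecus_orientalis,Castanea_palustris),(Formica_major,Aedes_vulgaris))),(Mus_palustris,(Apis_bicolor,Salmonella_palustris)))))); the answer is its 13 terminal taxa in alphabetical order.

Aedes_vulgaris, Apis_bicolor, Castanea_palustris, Cercopithecus_orientalis, Colobus_sapiens, Escherichia_elegans, Formica_major, Meleagris_giganteus, Mus_palustris, Pinus_robustus, Salmo_orientalis, Salmonella_palustris, Takifugu_arenarius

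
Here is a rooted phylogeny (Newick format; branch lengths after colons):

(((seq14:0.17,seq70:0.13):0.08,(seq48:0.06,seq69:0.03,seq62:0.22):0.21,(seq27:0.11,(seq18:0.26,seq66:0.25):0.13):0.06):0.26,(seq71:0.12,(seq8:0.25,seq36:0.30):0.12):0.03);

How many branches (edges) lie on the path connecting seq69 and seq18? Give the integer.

The MRCA of seq69 and seq18 is the node subtending ((seq14,seq70),(seq48,seq69,seq62),(seq27,(seq18,seq66))).
From seq69 up to that node: 2 branches. From seq18 up to the same node: 3 branches. Total: 2 + 3 = 5.

5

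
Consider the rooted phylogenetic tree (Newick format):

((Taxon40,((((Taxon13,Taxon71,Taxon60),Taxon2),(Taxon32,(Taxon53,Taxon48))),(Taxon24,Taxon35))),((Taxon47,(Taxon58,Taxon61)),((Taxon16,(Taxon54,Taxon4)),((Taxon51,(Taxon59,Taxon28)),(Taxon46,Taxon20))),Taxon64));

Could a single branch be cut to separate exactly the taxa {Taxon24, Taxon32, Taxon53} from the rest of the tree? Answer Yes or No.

No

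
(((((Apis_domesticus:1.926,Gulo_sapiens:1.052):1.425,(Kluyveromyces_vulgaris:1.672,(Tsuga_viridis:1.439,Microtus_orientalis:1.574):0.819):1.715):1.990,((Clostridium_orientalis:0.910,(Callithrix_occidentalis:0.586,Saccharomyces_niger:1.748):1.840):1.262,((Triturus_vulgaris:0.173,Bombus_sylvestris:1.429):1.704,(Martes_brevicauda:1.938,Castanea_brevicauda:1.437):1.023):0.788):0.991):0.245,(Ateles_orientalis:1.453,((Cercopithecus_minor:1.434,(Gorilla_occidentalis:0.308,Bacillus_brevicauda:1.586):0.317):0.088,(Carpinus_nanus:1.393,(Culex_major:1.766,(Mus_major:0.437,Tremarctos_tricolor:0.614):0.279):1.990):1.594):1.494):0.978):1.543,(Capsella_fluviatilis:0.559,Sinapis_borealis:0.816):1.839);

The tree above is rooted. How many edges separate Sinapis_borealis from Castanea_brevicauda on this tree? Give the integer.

8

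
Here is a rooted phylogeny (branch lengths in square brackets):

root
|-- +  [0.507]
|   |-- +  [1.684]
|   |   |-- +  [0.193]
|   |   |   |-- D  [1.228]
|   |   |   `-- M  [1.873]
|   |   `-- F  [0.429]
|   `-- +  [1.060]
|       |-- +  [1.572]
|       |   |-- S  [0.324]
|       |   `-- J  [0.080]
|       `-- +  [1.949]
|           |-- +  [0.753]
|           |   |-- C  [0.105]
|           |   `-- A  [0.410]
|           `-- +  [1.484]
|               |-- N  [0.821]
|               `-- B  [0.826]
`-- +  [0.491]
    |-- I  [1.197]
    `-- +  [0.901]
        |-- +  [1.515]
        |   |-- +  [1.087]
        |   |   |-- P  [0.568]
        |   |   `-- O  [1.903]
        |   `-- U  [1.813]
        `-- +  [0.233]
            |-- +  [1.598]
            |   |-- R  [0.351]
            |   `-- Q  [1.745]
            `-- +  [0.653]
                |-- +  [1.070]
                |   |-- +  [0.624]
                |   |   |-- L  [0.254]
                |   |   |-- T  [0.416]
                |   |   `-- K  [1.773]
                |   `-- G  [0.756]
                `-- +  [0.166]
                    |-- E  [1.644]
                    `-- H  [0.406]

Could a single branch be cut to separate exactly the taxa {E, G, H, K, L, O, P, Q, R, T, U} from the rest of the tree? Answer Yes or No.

Yes

The most recent common ancestor of these taxa subtends (((P,O),U),((R,Q),(((L,T,K),G),(E,H)))).
That clade has exactly 11 tips — every listed taxon and nothing else — so the group is monophyletic.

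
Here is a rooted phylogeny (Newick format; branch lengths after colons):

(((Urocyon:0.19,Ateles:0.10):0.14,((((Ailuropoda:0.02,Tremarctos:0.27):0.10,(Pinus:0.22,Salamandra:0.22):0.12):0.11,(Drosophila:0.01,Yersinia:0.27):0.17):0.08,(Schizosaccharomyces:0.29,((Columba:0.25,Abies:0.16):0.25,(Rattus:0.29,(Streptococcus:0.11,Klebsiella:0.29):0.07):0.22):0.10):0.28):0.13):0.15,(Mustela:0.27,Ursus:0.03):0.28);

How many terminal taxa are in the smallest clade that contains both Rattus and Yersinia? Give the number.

The MRCA of Rattus and Yersinia is the node subtending ((((Ailuropoda,Tremarctos),(Pinus,Salamandra)),(Drosophila,Yersinia)),(Schizosaccharomyces,((Columba,Abies),(Rattus,(Streptococcus,Klebsiella))))).
That clade contains 12 terminal taxa: Abies, Ailuropoda, Columba, Drosophila, Klebsiella, Pinus, Rattus, Salamandra, Schizosaccharomyces, Streptococcus, Tremarctos, Yersinia.

12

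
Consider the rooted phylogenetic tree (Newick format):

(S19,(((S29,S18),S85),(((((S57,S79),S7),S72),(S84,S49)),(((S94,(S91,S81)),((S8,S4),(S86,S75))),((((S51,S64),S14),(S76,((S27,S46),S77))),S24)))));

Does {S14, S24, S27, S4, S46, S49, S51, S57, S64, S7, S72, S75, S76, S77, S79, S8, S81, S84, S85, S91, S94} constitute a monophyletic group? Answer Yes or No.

The MRCA of the listed taxa subtends (((S29,S18),S85),(((((S57,S79),S7),S72),(S84,S49)),(((S94,(S91,S81)),((S8,S4),(S86,S75))),((((S51,S64),S14),(S76,((S27,S46),S77))),S24)))).
That clade also contains S18, S29, S86, which are not in the proposed group, so the group is not monophyletic.

No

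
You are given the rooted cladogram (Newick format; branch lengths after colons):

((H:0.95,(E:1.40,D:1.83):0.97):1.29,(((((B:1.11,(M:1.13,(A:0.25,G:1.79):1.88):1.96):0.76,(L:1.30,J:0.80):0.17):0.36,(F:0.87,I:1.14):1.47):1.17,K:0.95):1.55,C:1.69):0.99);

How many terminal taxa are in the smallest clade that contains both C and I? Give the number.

10

The MRCA of C and I is the node subtending (((((B,(M,(A,G))),(L,J)),(F,I)),K),C).
That clade contains 10 terminal taxa: A, B, C, F, G, I, J, K, L, M.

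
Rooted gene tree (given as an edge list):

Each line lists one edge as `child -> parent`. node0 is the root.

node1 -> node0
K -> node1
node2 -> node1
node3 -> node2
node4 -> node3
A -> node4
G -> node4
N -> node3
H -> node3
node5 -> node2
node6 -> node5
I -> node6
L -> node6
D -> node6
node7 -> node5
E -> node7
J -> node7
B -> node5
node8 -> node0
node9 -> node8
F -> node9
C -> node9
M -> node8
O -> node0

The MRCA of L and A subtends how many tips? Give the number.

10

The MRCA of L and A is the node subtending (((A,G),N,H),((I,L,D),(E,J),B)).
That clade contains 10 terminal taxa: A, B, D, E, G, H, I, J, L, N.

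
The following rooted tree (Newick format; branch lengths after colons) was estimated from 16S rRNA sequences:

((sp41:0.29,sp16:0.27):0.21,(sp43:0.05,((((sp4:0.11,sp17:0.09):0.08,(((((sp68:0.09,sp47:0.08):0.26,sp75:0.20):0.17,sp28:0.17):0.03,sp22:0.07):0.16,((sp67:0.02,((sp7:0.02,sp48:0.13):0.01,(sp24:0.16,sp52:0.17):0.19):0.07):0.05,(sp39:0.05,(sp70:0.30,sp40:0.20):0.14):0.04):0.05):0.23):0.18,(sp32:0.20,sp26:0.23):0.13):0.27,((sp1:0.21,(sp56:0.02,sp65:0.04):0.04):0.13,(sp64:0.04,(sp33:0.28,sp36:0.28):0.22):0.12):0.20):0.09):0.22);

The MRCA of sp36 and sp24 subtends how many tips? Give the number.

23

The MRCA of sp36 and sp24 is the node subtending ((((sp4,sp17),(((((sp68,sp47),sp75),sp28),sp22),((sp67,((sp7,sp48),(sp24,sp52))),(sp39,(sp70,sp40))))),(sp32,sp26)),((sp1,(sp56,sp65)),(sp64,(sp33,sp36)))).
That clade contains 23 terminal taxa: sp1, sp17, sp22, sp24, sp26, sp28, sp32, sp33, sp36, sp39, sp4, sp40, sp47, sp48, sp52, sp56, sp64, sp65, sp67, sp68, sp7, sp70, sp75.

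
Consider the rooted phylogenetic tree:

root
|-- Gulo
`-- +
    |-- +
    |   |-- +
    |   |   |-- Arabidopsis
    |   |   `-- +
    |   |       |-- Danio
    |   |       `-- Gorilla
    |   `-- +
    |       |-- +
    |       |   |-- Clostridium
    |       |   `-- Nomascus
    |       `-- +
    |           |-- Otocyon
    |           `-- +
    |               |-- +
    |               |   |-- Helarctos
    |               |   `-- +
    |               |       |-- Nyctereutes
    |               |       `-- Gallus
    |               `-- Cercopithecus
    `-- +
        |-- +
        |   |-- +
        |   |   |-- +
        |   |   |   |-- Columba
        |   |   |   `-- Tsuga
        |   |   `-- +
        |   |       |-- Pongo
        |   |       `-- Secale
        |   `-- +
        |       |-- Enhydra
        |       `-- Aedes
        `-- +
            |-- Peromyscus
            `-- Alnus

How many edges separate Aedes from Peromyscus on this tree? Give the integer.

5

The MRCA of Aedes and Peromyscus is the node subtending ((((Columba,Tsuga),(Pongo,Secale)),(Enhydra,Aedes)),(Peromyscus,Alnus)).
From Aedes up to that node: 3 branches. From Peromyscus up to the same node: 2 branches. Total: 3 + 2 = 5.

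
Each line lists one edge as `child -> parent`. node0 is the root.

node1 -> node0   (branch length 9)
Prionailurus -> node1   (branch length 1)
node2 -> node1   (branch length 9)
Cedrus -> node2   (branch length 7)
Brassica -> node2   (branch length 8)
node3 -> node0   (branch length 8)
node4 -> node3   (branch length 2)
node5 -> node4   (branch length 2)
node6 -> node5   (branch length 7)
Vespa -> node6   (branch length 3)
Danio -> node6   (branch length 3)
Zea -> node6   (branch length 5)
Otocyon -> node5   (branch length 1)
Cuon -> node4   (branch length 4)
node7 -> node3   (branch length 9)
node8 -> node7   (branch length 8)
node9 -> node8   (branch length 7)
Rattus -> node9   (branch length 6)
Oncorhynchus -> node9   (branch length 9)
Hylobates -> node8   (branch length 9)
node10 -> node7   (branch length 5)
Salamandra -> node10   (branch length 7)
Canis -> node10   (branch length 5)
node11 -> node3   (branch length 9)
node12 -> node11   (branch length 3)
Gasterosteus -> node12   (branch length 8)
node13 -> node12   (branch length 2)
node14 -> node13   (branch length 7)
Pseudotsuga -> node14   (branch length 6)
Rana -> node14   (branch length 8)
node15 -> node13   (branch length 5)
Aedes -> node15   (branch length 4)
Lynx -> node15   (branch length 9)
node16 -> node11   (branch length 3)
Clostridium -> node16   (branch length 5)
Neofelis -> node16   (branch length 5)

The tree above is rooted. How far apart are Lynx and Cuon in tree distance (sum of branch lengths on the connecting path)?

The path runs Lynx → … → MRCA → … → Cuon; the MRCA is the node subtending ((((Vespa,Danio,Zea),Otocyon),Cuon),(((Rattus,Oncorhynchus),Hylobates),(Salamandra,Canis)),((Gasterosteus,((Pseudotsuga,Rana),(Aedes,Lynx))),(Clostridium,Neofelis))).
Branch lengths along that path: 9 + 5 + 2 + 3 + 9 + 2 + 4 = 34.

34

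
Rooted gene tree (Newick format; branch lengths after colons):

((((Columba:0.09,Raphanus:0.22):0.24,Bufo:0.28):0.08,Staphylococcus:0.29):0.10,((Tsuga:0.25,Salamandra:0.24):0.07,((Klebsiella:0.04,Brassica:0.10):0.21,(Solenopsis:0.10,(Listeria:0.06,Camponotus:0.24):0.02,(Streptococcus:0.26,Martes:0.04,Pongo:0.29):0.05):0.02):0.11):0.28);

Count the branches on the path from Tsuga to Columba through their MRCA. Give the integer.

The MRCA of Tsuga and Columba is the root of the tree.
From Tsuga up to that node: 3 branches. From Columba up to the same node: 4 branches. Total: 3 + 4 = 7.

7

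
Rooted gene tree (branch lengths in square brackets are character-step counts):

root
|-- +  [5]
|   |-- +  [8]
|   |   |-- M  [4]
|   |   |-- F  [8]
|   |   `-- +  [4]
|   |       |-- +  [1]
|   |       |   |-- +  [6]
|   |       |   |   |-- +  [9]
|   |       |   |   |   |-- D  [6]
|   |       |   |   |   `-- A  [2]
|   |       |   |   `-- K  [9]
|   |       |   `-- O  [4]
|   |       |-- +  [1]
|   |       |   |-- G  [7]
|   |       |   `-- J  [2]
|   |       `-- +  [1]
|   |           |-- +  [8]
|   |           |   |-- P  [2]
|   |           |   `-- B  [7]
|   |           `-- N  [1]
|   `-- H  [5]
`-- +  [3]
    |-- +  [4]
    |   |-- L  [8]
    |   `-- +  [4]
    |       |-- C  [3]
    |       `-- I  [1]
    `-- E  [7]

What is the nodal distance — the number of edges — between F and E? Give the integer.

5

The MRCA of F and E is the root of the tree.
From F up to that node: 3 branches. From E up to the same node: 2 branches. Total: 3 + 2 = 5.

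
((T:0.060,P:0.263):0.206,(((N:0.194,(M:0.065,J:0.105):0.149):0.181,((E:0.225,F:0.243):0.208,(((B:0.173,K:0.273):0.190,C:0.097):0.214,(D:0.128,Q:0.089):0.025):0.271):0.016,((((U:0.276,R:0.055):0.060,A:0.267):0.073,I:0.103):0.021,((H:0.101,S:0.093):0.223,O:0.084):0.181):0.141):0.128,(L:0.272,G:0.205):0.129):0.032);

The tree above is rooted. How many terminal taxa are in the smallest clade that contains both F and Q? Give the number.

7

The MRCA of F and Q is the node subtending ((E,F),(((B,K),C),(D,Q))).
That clade contains 7 terminal taxa: B, C, D, E, F, K, Q.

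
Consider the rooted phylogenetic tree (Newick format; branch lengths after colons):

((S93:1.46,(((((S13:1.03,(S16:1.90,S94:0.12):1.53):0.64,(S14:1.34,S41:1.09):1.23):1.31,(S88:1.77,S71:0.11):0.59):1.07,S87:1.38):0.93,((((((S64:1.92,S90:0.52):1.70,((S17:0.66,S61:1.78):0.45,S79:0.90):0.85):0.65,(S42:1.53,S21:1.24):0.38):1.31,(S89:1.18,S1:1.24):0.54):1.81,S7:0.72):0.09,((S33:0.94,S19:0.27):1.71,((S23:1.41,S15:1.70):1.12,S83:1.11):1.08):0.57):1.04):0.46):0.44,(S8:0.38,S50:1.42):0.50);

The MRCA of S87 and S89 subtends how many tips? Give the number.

The MRCA of S87 and S89 is the node subtending (((((S13,(S16,S94)),(S14,S41)),(S88,S71)),S87),((((((S64,S90),((S17,S61),S79)),(S42,S21)),(S89,S1)),S7),((S33,S19),((S23,S15),S83)))).
That clade contains 23 terminal taxa: S1, S13, S14, S15, S16, S17, S19, S21, S23, S33, S41, S42, S61, S64, S7, S71, S79, S83, S87, S88, S89, S90, S94.

23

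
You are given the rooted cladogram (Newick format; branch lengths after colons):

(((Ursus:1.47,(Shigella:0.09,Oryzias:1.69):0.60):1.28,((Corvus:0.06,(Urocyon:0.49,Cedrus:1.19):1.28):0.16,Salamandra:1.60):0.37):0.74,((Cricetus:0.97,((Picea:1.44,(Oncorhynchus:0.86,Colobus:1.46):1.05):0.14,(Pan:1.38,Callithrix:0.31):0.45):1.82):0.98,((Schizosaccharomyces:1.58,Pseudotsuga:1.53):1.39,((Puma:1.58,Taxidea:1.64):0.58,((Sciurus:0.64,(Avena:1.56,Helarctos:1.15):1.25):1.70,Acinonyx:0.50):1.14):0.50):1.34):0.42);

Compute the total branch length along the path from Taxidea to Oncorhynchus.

8.91

The path runs Taxidea → … → MRCA → … → Oncorhynchus; the MRCA is the node subtending ((Cricetus,((Picea,(Oncorhynchus,Colobus)),(Pan,Callithrix))),((Schizosaccharomyces,Pseudotsuga),((Puma,Taxidea),((Sciurus,(Avena,Helarctos)),Acinonyx)))).
Branch lengths along that path: 1.64 + 0.58 + 0.50 + 1.34 + 0.98 + 1.82 + 0.14 + 1.05 + 0.86 = 8.91.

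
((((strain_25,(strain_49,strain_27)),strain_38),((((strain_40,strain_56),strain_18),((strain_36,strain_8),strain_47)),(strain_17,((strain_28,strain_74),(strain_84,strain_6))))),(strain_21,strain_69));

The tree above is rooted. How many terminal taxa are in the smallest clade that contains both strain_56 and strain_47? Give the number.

6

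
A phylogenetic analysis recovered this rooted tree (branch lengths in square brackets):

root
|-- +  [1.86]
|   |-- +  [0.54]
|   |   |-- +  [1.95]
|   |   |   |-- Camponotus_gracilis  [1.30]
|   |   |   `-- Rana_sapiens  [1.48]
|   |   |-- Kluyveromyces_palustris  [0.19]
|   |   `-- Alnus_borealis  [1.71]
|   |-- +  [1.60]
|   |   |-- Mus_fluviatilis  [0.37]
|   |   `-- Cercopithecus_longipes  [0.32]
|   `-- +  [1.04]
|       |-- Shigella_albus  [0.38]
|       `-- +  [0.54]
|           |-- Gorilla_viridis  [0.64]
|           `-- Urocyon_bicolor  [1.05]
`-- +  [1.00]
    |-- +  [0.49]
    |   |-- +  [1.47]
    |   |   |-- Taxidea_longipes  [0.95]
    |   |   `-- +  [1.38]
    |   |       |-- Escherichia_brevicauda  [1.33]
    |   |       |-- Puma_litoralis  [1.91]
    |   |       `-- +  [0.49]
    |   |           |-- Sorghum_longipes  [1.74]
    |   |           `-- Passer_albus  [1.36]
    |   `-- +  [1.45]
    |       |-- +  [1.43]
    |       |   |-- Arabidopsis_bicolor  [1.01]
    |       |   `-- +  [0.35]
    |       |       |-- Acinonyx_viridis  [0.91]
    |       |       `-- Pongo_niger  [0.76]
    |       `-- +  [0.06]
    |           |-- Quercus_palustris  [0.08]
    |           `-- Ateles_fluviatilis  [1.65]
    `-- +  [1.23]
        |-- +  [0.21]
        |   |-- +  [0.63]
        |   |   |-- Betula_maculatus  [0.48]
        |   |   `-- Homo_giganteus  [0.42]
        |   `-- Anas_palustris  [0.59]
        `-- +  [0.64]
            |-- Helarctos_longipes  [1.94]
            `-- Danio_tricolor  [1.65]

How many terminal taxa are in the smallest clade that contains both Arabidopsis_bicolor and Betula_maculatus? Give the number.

The MRCA of Arabidopsis_bicolor and Betula_maculatus is the node subtending (((Taxidea_longipes,(Escherichia_brevicauda,Puma_litoralis,(Sorghum_longipes,Passer_albus))),((Arabidopsis_bicolor,(Acinonyx_viridis,Pongo_niger)),(Quercus_palustris,Ateles_fluviatilis))),(((Betula_maculatus,Homo_giganteus),Anas_palustris),(Helarctos_longipes,Danio_tricolor))).
That clade contains 15 terminal taxa: Acinonyx_viridis, Anas_palustris, Arabidopsis_bicolor, Ateles_fluviatilis, Betula_maculatus, Danio_tricolor, Escherichia_brevicauda, Helarctos_longipes, Homo_giganteus, Passer_albus, Pongo_niger, Puma_litoralis, Quercus_palustris, Sorghum_longipes, Taxidea_longipes.

15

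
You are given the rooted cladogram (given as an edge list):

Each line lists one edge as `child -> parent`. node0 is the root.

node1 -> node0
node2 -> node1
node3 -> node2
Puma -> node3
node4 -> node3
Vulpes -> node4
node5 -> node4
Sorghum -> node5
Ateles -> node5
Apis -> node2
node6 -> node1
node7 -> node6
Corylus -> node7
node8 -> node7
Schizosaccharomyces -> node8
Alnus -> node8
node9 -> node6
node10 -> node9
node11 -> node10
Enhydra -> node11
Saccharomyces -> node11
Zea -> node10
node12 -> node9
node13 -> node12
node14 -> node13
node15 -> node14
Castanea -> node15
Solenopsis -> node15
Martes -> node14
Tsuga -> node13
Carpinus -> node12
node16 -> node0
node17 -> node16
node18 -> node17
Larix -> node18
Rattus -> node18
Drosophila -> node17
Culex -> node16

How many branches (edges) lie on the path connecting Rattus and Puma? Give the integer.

The MRCA of Rattus and Puma is the root of the tree.
From Rattus up to that node: 4 branches. From Puma up to the same node: 4 branches. Total: 4 + 4 = 8.

8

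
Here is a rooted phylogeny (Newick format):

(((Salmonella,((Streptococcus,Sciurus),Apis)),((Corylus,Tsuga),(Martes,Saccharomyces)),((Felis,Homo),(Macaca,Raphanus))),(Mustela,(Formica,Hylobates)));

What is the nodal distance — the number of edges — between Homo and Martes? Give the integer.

6

The MRCA of Homo and Martes is the node subtending ((Salmonella,((Streptococcus,Sciurus),Apis)),((Corylus,Tsuga),(Martes,Saccharomyces)),((Felis,Homo),(Macaca,Raphanus))).
From Homo up to that node: 3 branches. From Martes up to the same node: 3 branches. Total: 3 + 3 = 6.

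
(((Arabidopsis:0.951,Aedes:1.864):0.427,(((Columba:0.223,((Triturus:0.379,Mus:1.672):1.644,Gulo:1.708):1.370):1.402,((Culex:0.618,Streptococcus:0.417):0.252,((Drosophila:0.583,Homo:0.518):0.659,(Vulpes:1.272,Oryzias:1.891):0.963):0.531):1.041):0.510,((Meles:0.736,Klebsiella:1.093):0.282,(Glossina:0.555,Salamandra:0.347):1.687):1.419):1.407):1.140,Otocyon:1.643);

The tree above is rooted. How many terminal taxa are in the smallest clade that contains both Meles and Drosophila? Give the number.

The MRCA of Meles and Drosophila is the node subtending (((Columba,((Triturus,Mus),Gulo)),((Culex,Streptococcus),((Drosophila,Homo),(Vulpes,Oryzias)))),((Meles,Klebsiella),(Glossina,Salamandra))).
That clade contains 14 terminal taxa: Columba, Culex, Drosophila, Glossina, Gulo, Homo, Klebsiella, Meles, Mus, Oryzias, Salamandra, Streptococcus, Triturus, Vulpes.

14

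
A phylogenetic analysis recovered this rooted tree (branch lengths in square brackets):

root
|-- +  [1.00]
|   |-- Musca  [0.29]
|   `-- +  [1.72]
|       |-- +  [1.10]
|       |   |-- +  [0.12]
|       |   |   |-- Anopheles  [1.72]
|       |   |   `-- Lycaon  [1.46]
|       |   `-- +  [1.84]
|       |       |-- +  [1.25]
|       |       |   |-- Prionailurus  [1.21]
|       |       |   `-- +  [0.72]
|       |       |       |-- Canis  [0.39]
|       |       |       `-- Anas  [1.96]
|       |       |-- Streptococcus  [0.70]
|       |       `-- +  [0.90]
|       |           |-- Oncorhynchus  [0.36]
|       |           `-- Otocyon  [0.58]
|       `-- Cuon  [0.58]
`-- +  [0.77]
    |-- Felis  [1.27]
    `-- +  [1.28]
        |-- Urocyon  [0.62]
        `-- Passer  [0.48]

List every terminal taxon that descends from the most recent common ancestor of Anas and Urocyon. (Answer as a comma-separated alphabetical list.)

Anas, Anopheles, Canis, Cuon, Felis, Lycaon, Musca, Oncorhynchus, Otocyon, Passer, Prionailurus, Streptococcus, Urocyon

Tracing Anas: it sits inside (Canis,Anas).
Tracing Urocyon: it sits inside (Urocyon,Passer).
The smallest clade enclosing both is the whole tree (their MRCA is the root), so the answer is all 13 tips in alphabetical order.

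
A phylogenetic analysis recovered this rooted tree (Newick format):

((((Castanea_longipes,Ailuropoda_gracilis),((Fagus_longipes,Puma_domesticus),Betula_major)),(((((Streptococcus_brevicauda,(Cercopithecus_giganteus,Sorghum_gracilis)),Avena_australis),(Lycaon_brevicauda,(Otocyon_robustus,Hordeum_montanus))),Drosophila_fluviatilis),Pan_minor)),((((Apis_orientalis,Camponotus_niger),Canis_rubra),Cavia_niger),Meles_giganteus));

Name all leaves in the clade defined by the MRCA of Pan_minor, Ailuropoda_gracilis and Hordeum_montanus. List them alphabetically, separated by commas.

Tracing Pan_minor: it sits inside (((((Streptococcus_brevicauda,(Cercopithecus_giganteus,Sorghum_gracilis)),Avena_australis),(Lycaon_brevicauda,(Otocyon_robustus,Hordeum_montanus))),Drosophila_fluviatilis),Pan_minor).
Tracing Ailuropoda_gracilis: it sits inside (Castanea_longipes,Ailuropoda_gracilis).
Tracing Hordeum_montanus: it sits inside (Otocyon_robustus,Hordeum_montanus).
The smallest clade enclosing all 3 is (((Castanea_longipes,Ailuropoda_gracilis),((Fagus_longipes,Puma_domesticus),Betula_major)),(((((Streptococcus_brevicauda,(Cercopithecus_giganteus,Sorghum_gracilis)),Avena_australis),(Lycaon_brevicauda,(Otocyon_robustus,Hordeum_montanus))),Drosophila_fluviatilis),Pan_minor)); the answer is its 14 terminal taxa in alphabetical order.

Ailuropoda_gracilis, Avena_australis, Betula_major, Castanea_longipes, Cercopithecus_giganteus, Drosophila_fluviatilis, Fagus_longipes, Hordeum_montanus, Lycaon_brevicauda, Otocyon_robustus, Pan_minor, Puma_domesticus, Sorghum_gracilis, Streptococcus_brevicauda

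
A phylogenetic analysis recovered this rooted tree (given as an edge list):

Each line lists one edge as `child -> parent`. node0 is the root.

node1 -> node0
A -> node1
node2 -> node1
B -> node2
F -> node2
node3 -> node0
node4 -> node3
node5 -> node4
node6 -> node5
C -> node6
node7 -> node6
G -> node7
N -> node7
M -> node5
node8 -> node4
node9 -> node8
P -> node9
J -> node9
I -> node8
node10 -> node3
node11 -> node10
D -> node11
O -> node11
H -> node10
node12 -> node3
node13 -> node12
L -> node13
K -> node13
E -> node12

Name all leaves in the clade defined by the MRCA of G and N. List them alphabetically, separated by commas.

Tracing G: it sits inside (G,N).
Tracing N: it sits inside (G,N).
The smallest clade enclosing both is (G,N); the answer is its 2 terminal taxa in alphabetical order.

G, N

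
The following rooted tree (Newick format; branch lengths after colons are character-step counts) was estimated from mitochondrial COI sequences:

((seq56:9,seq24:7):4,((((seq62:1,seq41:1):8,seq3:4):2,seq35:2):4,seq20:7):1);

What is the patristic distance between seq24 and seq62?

27

The path runs seq24 → … → MRCA → … → seq62; the MRCA is the root of the tree.
Branch lengths along that path: 7 + 4 + 1 + 4 + 2 + 8 + 1 = 27.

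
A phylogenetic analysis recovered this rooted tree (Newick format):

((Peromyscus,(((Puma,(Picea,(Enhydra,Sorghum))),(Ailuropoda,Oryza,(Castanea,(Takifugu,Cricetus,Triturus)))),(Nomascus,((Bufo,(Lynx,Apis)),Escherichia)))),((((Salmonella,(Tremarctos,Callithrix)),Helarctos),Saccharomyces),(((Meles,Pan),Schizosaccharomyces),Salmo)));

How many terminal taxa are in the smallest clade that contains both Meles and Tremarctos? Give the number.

The MRCA of Meles and Tremarctos is the node subtending ((((Salmonella,(Tremarctos,Callithrix)),Helarctos),Saccharomyces),(((Meles,Pan),Schizosaccharomyces),Salmo)).
That clade contains 9 terminal taxa: Callithrix, Helarctos, Meles, Pan, Saccharomyces, Salmo, Salmonella, Schizosaccharomyces, Tremarctos.

9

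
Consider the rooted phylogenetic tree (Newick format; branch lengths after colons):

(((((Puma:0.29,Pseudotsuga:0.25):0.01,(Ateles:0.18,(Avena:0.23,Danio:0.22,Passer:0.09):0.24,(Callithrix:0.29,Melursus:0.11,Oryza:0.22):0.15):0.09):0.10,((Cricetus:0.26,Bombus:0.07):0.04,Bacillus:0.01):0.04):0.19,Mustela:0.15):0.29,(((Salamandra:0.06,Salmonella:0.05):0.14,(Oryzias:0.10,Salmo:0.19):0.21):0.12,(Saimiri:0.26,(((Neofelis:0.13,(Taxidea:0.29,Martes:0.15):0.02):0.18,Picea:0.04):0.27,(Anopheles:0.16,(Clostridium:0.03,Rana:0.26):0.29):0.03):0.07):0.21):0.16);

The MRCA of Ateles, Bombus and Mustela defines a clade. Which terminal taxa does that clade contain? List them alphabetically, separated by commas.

Ateles, Avena, Bacillus, Bombus, Callithrix, Cricetus, Danio, Melursus, Mustela, Oryza, Passer, Pseudotsuga, Puma

Tracing Ateles: it sits inside (Ateles,(Avena,Danio,Passer),(Callithrix,Melursus,Oryza)).
Tracing Bombus: it sits inside (Cricetus,Bombus).
Tracing Mustela: it sits inside ((((Puma,Pseudotsuga),(Ateles,(Avena,Danio,Passer),(Callithrix,Melursus,Oryza))),((Cricetus,Bombus),Bacillus)),Mustela).
The smallest clade enclosing all 3 is ((((Puma,Pseudotsuga),(Ateles,(Avena,Danio,Passer),(Callithrix,Melursus,Oryza))),((Cricetus,Bombus),Bacillus)),Mustela); the answer is its 13 terminal taxa in alphabetical order.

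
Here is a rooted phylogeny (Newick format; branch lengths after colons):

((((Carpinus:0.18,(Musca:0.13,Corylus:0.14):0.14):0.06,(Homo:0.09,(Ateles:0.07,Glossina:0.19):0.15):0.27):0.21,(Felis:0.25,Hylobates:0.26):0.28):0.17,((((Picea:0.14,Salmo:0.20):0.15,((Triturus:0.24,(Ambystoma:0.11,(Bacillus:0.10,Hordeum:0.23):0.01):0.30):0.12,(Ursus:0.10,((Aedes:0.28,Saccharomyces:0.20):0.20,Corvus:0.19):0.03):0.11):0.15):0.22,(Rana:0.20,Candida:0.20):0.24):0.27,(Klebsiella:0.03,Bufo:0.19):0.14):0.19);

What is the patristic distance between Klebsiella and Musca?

1.07

The path runs Klebsiella → … → MRCA → … → Musca; the MRCA is the root of the tree.
Branch lengths along that path: 0.03 + 0.14 + 0.19 + 0.17 + 0.21 + 0.06 + 0.14 + 0.13 = 1.07.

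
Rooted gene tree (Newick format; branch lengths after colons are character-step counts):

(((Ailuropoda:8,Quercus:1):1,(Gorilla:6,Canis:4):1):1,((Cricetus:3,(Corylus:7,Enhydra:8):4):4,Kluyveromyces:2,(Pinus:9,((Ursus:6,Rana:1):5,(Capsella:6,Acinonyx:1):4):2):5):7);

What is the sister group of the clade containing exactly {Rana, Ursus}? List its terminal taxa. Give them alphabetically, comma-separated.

Acinonyx, Capsella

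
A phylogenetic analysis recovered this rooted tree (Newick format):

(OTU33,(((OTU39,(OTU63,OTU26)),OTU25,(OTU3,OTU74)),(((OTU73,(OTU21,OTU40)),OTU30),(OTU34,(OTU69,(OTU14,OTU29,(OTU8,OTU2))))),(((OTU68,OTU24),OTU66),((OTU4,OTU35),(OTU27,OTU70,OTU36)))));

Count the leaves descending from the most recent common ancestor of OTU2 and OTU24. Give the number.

24

The MRCA of OTU2 and OTU24 is the node subtending (((OTU39,(OTU63,OTU26)),OTU25,(OTU3,OTU74)),(((OTU73,(OTU21,OTU40)),OTU30),(OTU34,(OTU69,(OTU14,OTU29,(OTU8,OTU2))))),(((OTU68,OTU24),OTU66),((OTU4,OTU35),(OTU27,OTU70,OTU36)))).
That clade contains 24 terminal taxa: OTU14, OTU2, OTU21, OTU24, OTU25, OTU26, OTU27, OTU29, OTU3, OTU30, OTU34, OTU35, OTU36, OTU39, OTU4, OTU40, OTU63, OTU66, OTU68, OTU69, OTU70, OTU73, OTU74, OTU8.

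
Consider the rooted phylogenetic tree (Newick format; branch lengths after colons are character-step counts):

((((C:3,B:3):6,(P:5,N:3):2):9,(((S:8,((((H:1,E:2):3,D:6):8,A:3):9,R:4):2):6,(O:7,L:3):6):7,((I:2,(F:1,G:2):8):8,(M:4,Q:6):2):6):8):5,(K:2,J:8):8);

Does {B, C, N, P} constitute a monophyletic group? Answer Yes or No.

Yes

The most recent common ancestor of these taxa subtends ((C,B),(P,N)).
That clade has exactly 4 tips — every listed taxon and nothing else — so the group is monophyletic.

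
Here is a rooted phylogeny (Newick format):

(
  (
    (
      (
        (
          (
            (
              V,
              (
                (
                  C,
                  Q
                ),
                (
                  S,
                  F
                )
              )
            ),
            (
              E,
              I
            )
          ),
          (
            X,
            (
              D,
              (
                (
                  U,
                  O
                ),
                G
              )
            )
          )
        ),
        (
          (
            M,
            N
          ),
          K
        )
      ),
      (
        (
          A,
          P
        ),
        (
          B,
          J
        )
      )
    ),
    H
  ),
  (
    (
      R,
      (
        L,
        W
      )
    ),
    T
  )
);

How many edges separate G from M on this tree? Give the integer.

8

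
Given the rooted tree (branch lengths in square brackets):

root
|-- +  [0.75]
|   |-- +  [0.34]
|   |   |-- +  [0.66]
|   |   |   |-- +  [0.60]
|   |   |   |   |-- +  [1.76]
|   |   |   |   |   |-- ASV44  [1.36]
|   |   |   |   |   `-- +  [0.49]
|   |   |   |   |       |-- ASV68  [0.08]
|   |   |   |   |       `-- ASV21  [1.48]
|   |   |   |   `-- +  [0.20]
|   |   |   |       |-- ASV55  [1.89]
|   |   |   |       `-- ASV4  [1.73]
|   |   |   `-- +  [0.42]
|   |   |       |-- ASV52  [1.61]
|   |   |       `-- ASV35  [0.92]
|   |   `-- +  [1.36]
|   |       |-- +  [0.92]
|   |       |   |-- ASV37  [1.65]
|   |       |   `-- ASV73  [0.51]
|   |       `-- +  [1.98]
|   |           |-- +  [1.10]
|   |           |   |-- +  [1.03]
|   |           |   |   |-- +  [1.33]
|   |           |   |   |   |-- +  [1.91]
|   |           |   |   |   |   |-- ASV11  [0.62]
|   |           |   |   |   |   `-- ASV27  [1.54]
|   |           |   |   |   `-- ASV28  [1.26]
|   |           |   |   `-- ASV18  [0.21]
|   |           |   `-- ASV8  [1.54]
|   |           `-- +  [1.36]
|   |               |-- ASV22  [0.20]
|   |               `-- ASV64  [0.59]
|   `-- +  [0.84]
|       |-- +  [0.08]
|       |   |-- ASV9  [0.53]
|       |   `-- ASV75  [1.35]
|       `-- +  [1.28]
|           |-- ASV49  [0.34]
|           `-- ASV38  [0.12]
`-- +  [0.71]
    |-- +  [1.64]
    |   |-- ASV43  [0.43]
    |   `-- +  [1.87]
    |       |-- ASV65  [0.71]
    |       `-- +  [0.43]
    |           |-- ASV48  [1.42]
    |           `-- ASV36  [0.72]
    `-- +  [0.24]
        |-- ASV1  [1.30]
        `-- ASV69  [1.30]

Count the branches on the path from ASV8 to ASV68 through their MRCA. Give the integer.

9

The MRCA of ASV8 and ASV68 is the node subtending ((((ASV44,(ASV68,ASV21)),(ASV55,ASV4)),(ASV52,ASV35)),((ASV37,ASV73),(((((ASV11,ASV27),ASV28),ASV18),ASV8),(ASV22,ASV64)))).
From ASV8 up to that node: 4 branches. From ASV68 up to the same node: 5 branches. Total: 4 + 5 = 9.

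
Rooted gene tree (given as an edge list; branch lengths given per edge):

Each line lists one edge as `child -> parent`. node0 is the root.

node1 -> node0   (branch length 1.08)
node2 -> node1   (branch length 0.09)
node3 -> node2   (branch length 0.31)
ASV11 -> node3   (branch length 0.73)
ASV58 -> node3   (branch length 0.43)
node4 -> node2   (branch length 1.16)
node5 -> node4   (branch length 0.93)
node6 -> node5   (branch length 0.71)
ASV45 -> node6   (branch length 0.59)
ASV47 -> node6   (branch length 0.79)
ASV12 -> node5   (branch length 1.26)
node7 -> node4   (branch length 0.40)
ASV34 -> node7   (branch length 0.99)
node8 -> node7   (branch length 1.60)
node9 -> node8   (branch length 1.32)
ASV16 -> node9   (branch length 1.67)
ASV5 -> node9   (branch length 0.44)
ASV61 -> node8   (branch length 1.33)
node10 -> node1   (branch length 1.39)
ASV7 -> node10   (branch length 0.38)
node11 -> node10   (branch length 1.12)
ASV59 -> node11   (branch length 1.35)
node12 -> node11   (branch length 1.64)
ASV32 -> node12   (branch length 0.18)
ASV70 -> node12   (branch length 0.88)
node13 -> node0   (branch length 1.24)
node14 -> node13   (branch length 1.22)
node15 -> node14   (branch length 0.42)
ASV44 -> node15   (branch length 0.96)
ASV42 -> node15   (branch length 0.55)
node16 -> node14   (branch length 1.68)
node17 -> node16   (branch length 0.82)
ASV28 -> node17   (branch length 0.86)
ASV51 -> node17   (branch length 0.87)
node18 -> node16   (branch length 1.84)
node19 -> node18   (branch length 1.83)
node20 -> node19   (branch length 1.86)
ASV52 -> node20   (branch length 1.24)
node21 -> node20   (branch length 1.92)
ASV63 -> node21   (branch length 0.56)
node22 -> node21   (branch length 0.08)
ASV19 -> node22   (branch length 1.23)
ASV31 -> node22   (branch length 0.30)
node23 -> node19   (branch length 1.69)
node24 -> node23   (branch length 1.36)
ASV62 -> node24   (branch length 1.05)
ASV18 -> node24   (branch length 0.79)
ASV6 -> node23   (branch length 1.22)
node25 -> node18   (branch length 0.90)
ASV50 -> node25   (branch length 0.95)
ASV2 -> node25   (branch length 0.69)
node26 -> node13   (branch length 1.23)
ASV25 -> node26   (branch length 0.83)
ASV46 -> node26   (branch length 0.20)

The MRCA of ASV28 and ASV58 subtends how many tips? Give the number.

28

The MRCA of ASV28 and ASV58 is the root, so the clade is the entire tree.
That clade contains 28 terminal taxa: ASV11, ASV12, ASV16, ASV18, ASV19, ASV2, ASV25, ASV28, ASV31, ASV32, ASV34, ASV42, ASV44, ASV45, ASV46, ASV47, ASV5, ASV50, ASV51, ASV52, ASV58, ASV59, ASV6, ASV61, ASV62, ASV63, ASV7, ASV70.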